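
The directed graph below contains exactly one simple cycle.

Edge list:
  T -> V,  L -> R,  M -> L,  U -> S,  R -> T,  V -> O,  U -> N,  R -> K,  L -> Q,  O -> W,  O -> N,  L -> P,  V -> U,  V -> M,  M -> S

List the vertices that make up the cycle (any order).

L, M, R, T, V

DFS with gray/black marking from V:
V gray
  M gray
    S gray
    S black
    L gray
      Q gray
      Q black
      R gray
        K gray
        K black
        T gray
          T→V: V is gray → back edge
Back edge closes the cycle V → M → L → R → T → V; its vertices are {L, M, R, T, V}.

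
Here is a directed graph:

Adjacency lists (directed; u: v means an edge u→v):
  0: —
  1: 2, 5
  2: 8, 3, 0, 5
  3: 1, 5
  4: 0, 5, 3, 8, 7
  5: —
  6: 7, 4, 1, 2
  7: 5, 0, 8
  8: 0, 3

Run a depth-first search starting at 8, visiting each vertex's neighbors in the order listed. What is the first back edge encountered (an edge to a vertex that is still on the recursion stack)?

DFS from 8 (visiting each vertex's neighbors in the order listed); mark gray on enter, black on exit:
8 gray
  0 gray
  0 black
  3 gray
    1 gray
      2 gray
        2→8: 8 is gray → back edge
First back edge: 2 → 8.

2->8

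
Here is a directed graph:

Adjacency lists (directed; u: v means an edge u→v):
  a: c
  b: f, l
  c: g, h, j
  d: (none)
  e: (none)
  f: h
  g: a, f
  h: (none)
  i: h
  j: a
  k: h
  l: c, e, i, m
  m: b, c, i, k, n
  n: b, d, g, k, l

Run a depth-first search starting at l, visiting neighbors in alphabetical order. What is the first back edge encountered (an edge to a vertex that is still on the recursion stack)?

a->c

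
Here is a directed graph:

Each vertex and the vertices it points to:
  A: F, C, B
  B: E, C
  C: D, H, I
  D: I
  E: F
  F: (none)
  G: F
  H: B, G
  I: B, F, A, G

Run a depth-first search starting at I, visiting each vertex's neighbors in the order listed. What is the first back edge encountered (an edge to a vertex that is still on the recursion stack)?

D->I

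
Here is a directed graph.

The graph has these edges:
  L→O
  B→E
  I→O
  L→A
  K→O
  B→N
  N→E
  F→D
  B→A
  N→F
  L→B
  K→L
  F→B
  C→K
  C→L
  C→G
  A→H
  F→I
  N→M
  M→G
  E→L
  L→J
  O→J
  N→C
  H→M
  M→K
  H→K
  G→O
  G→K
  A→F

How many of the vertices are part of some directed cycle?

11

A vertex is on a directed cycle iff it belongs to a strongly connected component of size ≥ 2 (or has a self-loop).
The vertices on cycles are {A, B, C, E, F, G, H, K, L, M, N} — 11 in total.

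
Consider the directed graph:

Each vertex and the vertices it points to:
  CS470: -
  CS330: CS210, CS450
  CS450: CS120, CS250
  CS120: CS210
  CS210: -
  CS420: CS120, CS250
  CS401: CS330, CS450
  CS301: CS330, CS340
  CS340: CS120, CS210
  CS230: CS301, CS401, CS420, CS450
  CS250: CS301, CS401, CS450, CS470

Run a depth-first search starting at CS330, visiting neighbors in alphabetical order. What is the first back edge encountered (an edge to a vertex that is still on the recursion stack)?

DFS from CS330 (visiting neighbors in alphabetical order); mark gray on enter, black on exit:
CS330 gray
  CS210 gray
  CS210 black
  CS450 gray
    CS120 gray
      CS120→CS210: CS210 black — skip
    CS120 black
    CS250 gray
      CS301 gray
        CS301→CS330: CS330 is gray → back edge
First back edge: CS301 → CS330.

CS301->CS330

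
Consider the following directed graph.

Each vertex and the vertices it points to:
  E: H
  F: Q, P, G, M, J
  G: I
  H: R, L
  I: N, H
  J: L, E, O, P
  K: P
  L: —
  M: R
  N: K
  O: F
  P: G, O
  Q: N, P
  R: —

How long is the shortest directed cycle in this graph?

For each vertex v, BFS finds the shortest path from v back to v.
The shortest such closed walk is F → P → O → F, length 3.

3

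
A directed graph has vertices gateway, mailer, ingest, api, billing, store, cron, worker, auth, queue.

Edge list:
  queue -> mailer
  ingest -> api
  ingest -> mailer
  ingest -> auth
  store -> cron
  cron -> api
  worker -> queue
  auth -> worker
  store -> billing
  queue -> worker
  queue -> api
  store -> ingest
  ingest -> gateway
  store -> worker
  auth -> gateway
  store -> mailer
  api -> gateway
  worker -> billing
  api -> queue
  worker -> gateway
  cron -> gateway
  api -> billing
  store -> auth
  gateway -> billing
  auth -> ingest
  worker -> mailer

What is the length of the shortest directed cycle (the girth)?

For each vertex v, BFS finds the shortest path from v back to v.
The shortest such closed walk is auth → ingest → auth, length 2.

2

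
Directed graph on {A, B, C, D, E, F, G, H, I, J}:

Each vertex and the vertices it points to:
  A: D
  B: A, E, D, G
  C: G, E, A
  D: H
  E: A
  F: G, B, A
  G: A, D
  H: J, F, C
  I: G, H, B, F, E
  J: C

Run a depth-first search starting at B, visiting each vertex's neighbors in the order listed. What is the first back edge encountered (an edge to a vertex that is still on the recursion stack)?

DFS from B (visiting each vertex's neighbors in the order listed); mark gray on enter, black on exit:
B gray
  A gray
    D gray
      H gray
        J gray
          C gray
            G gray
              G→A: A is gray → back edge
First back edge: G → A.

G→A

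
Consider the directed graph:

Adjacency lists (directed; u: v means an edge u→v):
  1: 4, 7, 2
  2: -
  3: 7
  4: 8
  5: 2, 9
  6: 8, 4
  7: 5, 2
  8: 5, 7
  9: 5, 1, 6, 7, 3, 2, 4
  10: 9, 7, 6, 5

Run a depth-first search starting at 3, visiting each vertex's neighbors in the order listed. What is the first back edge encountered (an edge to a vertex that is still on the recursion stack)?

9->5

DFS from 3 (visiting each vertex's neighbors in the order listed); mark gray on enter, black on exit:
3 gray
  7 gray
    5 gray
      2 gray
      2 black
      9 gray
        9→5: 5 is gray → back edge
First back edge: 9 → 5.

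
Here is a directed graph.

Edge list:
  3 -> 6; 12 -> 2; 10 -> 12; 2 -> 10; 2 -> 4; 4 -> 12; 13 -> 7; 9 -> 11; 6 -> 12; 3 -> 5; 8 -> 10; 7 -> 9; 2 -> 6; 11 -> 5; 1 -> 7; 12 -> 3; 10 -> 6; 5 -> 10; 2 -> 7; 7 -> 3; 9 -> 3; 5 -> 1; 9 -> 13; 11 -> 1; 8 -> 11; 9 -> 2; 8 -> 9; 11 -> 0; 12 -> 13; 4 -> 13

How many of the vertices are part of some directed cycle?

12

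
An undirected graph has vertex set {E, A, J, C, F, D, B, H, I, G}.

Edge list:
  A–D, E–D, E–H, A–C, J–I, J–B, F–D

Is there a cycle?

No

DFS, tracking each vertex's parent; an edge to a visited non-parent vertex closes a cycle.
Start from C:
visit C (parent –)
  visit A (parent C)
    A–C: parent, skip
    visit D (parent A)
      visit F (parent D)
        F–D: parent, skip
      D–A: parent, skip
      visit E (parent D)
        visit H (parent E)
          H–E: parent, skip
        E–D: parent, skip
visit J (parent –)
  visit I (parent J)
    I–J: parent, skip
  visit B (parent J)
    B–J: parent, skip
visit G (parent –)
No non-parent visited neighbor found — the graph is a forest.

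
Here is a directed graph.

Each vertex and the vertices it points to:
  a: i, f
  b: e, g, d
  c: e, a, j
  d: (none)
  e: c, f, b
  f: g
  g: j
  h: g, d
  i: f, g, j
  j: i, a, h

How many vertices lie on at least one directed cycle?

9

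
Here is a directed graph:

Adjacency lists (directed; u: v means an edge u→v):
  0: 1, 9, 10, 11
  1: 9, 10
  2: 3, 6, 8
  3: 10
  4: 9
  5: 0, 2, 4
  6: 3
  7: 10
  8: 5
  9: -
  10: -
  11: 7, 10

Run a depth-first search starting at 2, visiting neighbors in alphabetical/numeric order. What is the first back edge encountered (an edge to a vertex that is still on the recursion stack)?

5→2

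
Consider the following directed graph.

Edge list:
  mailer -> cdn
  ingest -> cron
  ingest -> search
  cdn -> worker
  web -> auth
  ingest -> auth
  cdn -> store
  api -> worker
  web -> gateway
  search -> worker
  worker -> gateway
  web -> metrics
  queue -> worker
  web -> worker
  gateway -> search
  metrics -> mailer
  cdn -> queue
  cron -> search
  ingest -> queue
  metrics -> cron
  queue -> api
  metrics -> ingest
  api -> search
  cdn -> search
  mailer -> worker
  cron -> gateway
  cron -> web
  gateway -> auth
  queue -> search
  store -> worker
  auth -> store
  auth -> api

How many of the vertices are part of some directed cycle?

A vertex is on a directed cycle iff it belongs to a strongly connected component of size ≥ 2 (or has a self-loop).
The vertices on cycles are {api, web, auth, cron, store, ingest, search, worker, gateway, metrics} — 10 in total.

10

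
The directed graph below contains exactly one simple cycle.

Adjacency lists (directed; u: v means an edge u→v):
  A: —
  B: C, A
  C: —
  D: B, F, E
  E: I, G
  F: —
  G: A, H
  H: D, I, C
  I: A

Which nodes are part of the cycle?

D, E, G, H

DFS with gray/black marking from D:
D gray
  B gray
    C gray
    C black
    A gray
    A black
  B black
  F gray
  F black
  E gray
    I gray
      I→A: A black — skip
    I black
    G gray
      G→A: A black — skip
      H gray
        H→D: D is gray → back edge
Back edge closes the cycle D → E → G → H → D; its vertices are {D, E, G, H}.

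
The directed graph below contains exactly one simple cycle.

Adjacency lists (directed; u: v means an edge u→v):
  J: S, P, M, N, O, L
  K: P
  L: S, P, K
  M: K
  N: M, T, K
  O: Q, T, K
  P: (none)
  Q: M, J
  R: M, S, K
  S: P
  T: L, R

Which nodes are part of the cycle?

J, O, Q

DFS with gray/black marking from O:
O gray
  Q gray
    M gray
      K gray
        P gray
        P black
      K black
    M black
    J gray
      S gray
        S→P: P black — skip
      S black
      J→P: P black — skip
      J→M: M black — skip
      N gray
        N→M: M black — skip
        T gray
          L gray
            L→S: S black — skip
            L→P: P black — skip
            L→K: K black — skip
          L black
          R gray
            R→M: M black — skip
            R→S: S black — skip
            R→K: K black — skip
          R black
        T black
        N→K: K black — skip
      N black
      J→O: O is gray → back edge
Back edge closes the cycle O → Q → J → O; its vertices are {J, O, Q}.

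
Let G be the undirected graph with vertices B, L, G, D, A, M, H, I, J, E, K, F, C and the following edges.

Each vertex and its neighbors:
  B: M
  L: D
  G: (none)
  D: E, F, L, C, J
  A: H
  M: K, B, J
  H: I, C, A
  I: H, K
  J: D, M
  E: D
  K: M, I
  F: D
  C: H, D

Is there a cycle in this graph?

DFS, tracking each vertex's parent; an edge to a visited non-parent vertex closes a cycle.
Start from M:
visit M (parent –)
  visit K (parent M)
    K–M: parent, skip
    visit I (parent K)
      visit H (parent I)
        H–I: parent, skip
        visit C (parent H)
          C–H: parent, skip
          visit D (parent C)
            visit E (parent D)
              E–D: parent, skip
            visit F (parent D)
              F–D: parent, skip
            visit L (parent D)
              L–D: parent, skip
            D–C: parent, skip
            visit J (parent D)
              J–D: parent, skip
              J–M: M visited and ≠ parent → cycle
Cycle: M – K – I – H – C – D – J – M.

Yes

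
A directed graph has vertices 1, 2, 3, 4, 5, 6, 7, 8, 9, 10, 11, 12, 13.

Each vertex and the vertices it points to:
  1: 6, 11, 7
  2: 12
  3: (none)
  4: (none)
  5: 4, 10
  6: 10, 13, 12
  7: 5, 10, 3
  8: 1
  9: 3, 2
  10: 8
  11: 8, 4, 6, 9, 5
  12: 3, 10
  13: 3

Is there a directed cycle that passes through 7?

Yes

7 is on a cycle iff 7 can reach itself via ≥1 edge.
7 → 10 → 8 → 1 → 7 — yes.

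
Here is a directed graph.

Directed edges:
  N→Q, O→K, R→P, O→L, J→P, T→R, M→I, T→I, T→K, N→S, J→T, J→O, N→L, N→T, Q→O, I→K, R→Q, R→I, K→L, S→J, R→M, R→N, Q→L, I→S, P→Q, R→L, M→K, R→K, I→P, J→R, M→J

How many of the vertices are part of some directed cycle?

7

A vertex is on a directed cycle iff it belongs to a strongly connected component of size ≥ 2 (or has a self-loop).
The vertices on cycles are {I, J, M, N, R, S, T} — 7 in total.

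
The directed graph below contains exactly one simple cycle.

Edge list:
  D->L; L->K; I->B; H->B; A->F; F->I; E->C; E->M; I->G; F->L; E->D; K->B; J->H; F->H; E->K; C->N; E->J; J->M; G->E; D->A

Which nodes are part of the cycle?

A, D, E, F, G, I

DFS with gray/black marking from G:
G gray
  E gray
    K gray
      B gray
      B black
    K black
    M gray
    M black
    D gray
      A gray
        F gray
          I gray
            I→B: B black — skip
            I→G: G is gray → back edge
Back edge closes the cycle G → E → D → A → F → I → G; its vertices are {A, D, E, F, G, I}.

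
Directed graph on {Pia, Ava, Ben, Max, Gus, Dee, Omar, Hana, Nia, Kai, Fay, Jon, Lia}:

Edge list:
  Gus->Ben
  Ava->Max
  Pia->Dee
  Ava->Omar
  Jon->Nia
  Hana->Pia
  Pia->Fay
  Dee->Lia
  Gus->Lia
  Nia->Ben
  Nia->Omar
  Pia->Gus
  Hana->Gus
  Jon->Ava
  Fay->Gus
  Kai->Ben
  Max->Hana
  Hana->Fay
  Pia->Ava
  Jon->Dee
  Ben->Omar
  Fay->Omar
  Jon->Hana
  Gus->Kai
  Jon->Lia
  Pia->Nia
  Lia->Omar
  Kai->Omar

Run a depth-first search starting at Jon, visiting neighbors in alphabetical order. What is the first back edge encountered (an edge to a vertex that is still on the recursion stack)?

Pia->Ava

DFS from Jon (visiting neighbors in alphabetical order); mark gray on enter, black on exit:
Jon gray
  Ava gray
    Max gray
      Hana gray
        Fay gray
          Gus gray
            Ben gray
              Omar gray
              Omar black
            Ben black
            Kai gray
              Kai→Ben: Ben black — skip
              Kai→Omar: Omar black — skip
            Kai black
            Lia gray
              Lia→Omar: Omar black — skip
            Lia black
          Gus black
          Fay→Omar: Omar black — skip
        Fay black
        Hana→Gus: Gus black — skip
        Pia gray
          Pia→Ava: Ava is gray → back edge
First back edge: Pia → Ava.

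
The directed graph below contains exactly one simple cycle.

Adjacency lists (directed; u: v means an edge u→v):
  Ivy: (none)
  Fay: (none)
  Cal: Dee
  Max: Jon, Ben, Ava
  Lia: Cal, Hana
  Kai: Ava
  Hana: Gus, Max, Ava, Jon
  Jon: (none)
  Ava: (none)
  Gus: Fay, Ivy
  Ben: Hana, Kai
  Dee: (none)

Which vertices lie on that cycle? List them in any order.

Ben, Max, Hana

DFS with gray/black marking from Hana:
Hana gray
  Gus gray
    Fay gray
    Fay black
    Ivy gray
    Ivy black
  Gus black
  Max gray
    Jon gray
    Jon black
    Ben gray
      Ben→Hana: Hana is gray → back edge
Back edge closes the cycle Hana → Max → Ben → Hana; its vertices are {Ben, Max, Hana}.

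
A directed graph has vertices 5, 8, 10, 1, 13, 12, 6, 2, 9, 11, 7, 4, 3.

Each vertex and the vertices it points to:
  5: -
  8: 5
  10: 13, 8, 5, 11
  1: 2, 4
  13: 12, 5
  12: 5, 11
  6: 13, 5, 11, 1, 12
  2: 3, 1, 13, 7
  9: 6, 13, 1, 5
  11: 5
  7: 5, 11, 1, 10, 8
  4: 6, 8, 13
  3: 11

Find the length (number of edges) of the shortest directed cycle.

2

For each vertex v, BFS finds the shortest path from v back to v.
The shortest such closed walk is 1 → 2 → 1, length 2.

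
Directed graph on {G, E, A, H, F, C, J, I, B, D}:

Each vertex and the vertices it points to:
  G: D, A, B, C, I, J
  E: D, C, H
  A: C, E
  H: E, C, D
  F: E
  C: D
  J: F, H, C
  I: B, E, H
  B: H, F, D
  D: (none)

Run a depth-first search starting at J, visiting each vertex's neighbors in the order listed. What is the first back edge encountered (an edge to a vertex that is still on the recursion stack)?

H→E

DFS from J (visiting each vertex's neighbors in the order listed); mark gray on enter, black on exit:
J gray
  F gray
    E gray
      D gray
      D black
      C gray
        C→D: D black — skip
      C black
      H gray
        H→E: E is gray → back edge
First back edge: H → E.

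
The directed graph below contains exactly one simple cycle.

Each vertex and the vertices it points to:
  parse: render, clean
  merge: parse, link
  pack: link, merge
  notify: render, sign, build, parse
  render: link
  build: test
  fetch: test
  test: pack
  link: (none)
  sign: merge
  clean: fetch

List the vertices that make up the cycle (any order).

pack, test, clean, fetch, merge, parse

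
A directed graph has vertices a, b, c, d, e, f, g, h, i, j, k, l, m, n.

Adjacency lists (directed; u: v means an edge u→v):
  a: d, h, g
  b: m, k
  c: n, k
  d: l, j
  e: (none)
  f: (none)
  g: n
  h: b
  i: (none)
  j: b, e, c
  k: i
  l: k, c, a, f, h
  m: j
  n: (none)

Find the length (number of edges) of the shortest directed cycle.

For each vertex v, BFS finds the shortest path from v back to v.
The shortest such closed walk is d → l → a → d, length 3.

3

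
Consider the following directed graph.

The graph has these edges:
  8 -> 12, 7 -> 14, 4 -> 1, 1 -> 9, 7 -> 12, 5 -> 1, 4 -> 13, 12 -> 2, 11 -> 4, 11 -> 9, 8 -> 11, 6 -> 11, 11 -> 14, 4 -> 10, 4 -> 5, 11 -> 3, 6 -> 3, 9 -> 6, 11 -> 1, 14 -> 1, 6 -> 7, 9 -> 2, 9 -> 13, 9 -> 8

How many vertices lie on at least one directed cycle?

A vertex is on a directed cycle iff it belongs to a strongly connected component of size ≥ 2 (or has a self-loop).
The vertices on cycles are {1, 4, 5, 6, 7, 8, 9, 11, 14} — 9 in total.

9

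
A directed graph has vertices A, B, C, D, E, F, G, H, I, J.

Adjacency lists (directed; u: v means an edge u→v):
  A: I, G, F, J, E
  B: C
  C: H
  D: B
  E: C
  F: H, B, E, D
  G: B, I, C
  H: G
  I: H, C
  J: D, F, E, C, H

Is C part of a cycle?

C is on a cycle iff C can reach itself via ≥1 edge.
C → H → G → C — yes.

Yes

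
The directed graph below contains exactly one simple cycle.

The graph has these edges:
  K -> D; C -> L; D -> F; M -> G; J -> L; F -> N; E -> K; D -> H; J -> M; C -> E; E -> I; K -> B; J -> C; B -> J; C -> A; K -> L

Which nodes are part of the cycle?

B, C, E, J, K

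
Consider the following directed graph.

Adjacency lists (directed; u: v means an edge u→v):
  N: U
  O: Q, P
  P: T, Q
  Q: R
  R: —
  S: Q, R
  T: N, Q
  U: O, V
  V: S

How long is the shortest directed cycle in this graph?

5

For each vertex v, BFS finds the shortest path from v back to v.
The shortest such closed walk is N → U → O → P → T → N, length 5.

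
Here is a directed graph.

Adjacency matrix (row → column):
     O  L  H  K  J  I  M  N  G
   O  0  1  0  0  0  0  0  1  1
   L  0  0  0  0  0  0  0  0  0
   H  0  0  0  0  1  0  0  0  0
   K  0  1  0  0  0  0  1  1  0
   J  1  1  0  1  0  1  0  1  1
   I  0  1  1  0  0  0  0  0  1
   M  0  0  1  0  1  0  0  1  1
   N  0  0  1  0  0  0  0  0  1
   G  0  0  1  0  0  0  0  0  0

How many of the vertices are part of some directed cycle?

8

A vertex is on a directed cycle iff it belongs to a strongly connected component of size ≥ 2 (or has a self-loop).
The vertices on cycles are {G, H, I, J, K, M, N, O} — 8 in total.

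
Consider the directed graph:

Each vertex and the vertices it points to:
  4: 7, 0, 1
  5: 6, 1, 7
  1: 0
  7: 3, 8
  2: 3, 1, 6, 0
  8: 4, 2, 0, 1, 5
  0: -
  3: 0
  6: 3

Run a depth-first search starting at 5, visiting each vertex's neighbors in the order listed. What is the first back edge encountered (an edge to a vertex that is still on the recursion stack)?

4→7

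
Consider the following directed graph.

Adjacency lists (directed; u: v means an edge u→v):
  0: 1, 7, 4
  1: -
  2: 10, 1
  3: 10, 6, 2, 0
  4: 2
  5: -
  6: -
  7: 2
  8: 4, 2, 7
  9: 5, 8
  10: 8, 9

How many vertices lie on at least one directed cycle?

6

A vertex is on a directed cycle iff it belongs to a strongly connected component of size ≥ 2 (or has a self-loop).
The vertices on cycles are {2, 4, 7, 8, 9, 10} — 6 in total.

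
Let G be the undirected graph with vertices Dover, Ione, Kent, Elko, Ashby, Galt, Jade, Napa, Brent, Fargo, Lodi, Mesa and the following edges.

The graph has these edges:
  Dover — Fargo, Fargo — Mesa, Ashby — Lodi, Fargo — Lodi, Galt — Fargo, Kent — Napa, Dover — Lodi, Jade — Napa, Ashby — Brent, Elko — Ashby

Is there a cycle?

Yes

DFS, tracking each vertex's parent; an edge to a visited non-parent vertex closes a cycle.
Start from Ione:
visit Ione (parent –)
visit Dover (parent –)
  visit Fargo (parent Dover)
    Fargo–Dover: parent, skip
    visit Lodi (parent Fargo)
      Lodi–Fargo: parent, skip
      Lodi–Dover: Dover visited and ≠ parent → cycle
Cycle: Dover – Fargo – Lodi – Dover.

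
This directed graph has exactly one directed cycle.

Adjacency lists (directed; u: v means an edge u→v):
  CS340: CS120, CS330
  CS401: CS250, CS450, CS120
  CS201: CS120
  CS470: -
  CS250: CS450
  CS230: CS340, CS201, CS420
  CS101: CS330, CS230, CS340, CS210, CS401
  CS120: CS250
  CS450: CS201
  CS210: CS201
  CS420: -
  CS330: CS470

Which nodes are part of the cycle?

CS120, CS201, CS250, CS450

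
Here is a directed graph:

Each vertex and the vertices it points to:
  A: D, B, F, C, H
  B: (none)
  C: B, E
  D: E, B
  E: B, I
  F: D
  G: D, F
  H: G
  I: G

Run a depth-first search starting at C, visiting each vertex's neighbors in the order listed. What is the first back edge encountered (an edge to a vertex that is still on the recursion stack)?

D->E

DFS from C (visiting each vertex's neighbors in the order listed); mark gray on enter, black on exit:
C gray
  B gray
  B black
  E gray
    E→B: B black — skip
    I gray
      G gray
        D gray
          D→E: E is gray → back edge
First back edge: D → E.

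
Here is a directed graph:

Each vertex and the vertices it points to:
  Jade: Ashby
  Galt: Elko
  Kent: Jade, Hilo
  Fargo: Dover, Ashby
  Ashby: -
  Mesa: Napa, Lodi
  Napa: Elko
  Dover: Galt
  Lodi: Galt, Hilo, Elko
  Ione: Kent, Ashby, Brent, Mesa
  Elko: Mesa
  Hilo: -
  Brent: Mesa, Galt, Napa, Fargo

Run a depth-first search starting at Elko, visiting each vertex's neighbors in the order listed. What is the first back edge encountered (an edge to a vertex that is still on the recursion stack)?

DFS from Elko (visiting each vertex's neighbors in the order listed); mark gray on enter, black on exit:
Elko gray
  Mesa gray
    Napa gray
      Napa→Elko: Elko is gray → back edge
First back edge: Napa → Elko.

Napa→Elko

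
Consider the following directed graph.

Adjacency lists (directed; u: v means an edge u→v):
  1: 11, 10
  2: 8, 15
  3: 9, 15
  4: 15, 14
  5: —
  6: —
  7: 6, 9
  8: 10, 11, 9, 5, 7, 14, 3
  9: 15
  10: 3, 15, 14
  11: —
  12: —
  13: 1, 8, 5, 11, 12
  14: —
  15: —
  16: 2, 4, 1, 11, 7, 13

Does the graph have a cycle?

DFS with white/gray/black marking, starting from 6:
6 gray
6 black
1 gray
  11 gray
  11 black
  10 gray
    3 gray
      9 gray
        15 gray
        15 black
      9 black
      3→15: 15 black — skip
    3 black
    10→15: 15 black — skip
    14 gray
    14 black
  10 black
1 black
2 gray
  8 gray
    8→10: 10 black — skip
    8→11: 11 black — skip
    8→9: 9 black — skip
    5 gray
    5 black
    7 gray
      7→6: 6 black — skip
      7→9: 9 black — skip
    7 black
    8→14: 14 black — skip
    8→3: 3 black — skip
  8 black
  2→15: 15 black — skip
2 black
4 gray
  4→15: 15 black — skip
  4→14: 14 black — skip
4 black
12 gray
12 black
13 gray
  13→1: 1 black — skip
  13→8: 8 black — skip
  13→5: 5 black — skip
  13→11: 11 black — skip
  13→12: 12 black — skip
13 black
16 gray
  16→2: 2 black — skip
  16→4: 4 black — skip
  16→1: 1 black — skip
  16→11: 11 black — skip
  16→7: 7 black — skip
  16→13: 13 black — skip
16 black
Every edge goes to a white or black vertex — no back edge, so the graph is acyclic.

No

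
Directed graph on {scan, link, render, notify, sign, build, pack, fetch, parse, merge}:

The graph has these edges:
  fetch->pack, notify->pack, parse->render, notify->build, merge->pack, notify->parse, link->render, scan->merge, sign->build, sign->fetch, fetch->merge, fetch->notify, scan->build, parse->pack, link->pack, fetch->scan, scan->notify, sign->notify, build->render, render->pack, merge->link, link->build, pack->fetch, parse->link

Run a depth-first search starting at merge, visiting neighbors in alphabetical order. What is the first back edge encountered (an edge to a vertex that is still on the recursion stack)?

DFS from merge (visiting neighbors in alphabetical order); mark gray on enter, black on exit:
merge gray
  link gray
    build gray
      render gray
        pack gray
          fetch gray
            fetch→merge: merge is gray → back edge
First back edge: fetch → merge.

fetch→merge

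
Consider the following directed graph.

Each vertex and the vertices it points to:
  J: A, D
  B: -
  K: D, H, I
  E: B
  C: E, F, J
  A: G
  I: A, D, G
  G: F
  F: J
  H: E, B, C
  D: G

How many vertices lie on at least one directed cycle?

5

A vertex is on a directed cycle iff it belongs to a strongly connected component of size ≥ 2 (or has a self-loop).
The vertices on cycles are {A, D, F, G, J} — 5 in total.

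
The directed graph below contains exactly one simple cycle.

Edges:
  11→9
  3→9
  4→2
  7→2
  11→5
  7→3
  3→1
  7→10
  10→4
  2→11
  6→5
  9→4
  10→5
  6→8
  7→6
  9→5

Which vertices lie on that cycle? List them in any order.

DFS with gray/black marking from 2:
2 gray
  11 gray
    5 gray
    5 black
    9 gray
      4 gray
        4→2: 2 is gray → back edge
Back edge closes the cycle 2 → 11 → 9 → 4 → 2; its vertices are {2, 4, 9, 11}.

2, 4, 9, 11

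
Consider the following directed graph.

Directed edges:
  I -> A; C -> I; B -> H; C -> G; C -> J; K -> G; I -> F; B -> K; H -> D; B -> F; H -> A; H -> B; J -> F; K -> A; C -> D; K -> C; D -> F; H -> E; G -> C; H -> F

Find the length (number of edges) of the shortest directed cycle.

2

For each vertex v, BFS finds the shortest path from v back to v.
The shortest such closed walk is B → H → B, length 2.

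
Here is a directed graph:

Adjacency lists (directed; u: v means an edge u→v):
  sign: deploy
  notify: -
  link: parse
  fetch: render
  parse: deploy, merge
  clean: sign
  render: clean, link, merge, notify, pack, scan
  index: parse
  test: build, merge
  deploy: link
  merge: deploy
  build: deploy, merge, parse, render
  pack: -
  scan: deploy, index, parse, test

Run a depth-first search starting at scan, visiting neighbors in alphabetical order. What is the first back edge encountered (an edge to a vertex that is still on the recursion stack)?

parse→deploy

DFS from scan (visiting neighbors in alphabetical order); mark gray on enter, black on exit:
scan gray
  deploy gray
    link gray
      parse gray
        parse→deploy: deploy is gray → back edge
First back edge: parse → deploy.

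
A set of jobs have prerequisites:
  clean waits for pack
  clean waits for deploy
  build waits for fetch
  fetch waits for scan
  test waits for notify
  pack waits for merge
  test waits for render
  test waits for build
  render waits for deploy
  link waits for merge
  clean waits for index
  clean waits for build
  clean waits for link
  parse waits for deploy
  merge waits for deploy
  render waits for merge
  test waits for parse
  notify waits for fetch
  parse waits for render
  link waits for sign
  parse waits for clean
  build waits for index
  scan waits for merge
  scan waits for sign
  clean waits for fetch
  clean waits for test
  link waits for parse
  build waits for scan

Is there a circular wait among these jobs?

Yes

DFS with white/gray/black marking, starting from pack:
pack gray
  merge gray
    deploy gray
    deploy black
  merge black
pack black
notify gray
  fetch gray
    scan gray
      scan→merge: merge black — skip
      sign gray
      sign black
    scan black
  fetch black
notify black
render gray
  render→merge: merge black — skip
  render→deploy: deploy black — skip
render black
test gray
  build gray
    index gray
    index black
    build→fetch: fetch black — skip
    build→scan: scan black — skip
  build black
  test→render: render black — skip
  parse gray
    parse→deploy: deploy black — skip
    parse→render: render black — skip
    clean gray
      clean→build: build black — skip
      clean→deploy: deploy black — skip
      link gray
        link→merge: merge black — skip
        link→parse: parse is gray → back edge
Back edge found, so a cycle exists: parse → clean → link → parse.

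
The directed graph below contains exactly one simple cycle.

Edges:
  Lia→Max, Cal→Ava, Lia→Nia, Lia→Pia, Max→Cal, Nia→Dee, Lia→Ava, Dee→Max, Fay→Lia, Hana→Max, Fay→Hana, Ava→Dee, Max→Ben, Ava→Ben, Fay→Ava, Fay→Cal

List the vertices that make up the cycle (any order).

DFS with gray/black marking from Max:
Max gray
  Cal gray
    Ava gray
      Dee gray
        Dee→Max: Max is gray → back edge
Back edge closes the cycle Max → Cal → Ava → Dee → Max; its vertices are {Ava, Cal, Dee, Max}.

Ava, Cal, Dee, Max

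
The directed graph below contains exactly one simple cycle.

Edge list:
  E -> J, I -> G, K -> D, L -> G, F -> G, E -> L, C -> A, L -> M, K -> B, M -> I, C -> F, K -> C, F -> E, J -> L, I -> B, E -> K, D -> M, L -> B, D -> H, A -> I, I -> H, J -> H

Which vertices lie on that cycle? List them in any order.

C, E, F, K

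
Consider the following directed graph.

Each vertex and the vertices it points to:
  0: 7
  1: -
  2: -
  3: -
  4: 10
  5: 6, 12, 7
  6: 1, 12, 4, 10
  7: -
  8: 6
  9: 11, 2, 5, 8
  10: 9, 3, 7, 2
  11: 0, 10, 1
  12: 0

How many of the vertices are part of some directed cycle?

A vertex is on a directed cycle iff it belongs to a strongly connected component of size ≥ 2 (or has a self-loop).
The vertices on cycles are {4, 5, 6, 8, 9, 10, 11} — 7 in total.

7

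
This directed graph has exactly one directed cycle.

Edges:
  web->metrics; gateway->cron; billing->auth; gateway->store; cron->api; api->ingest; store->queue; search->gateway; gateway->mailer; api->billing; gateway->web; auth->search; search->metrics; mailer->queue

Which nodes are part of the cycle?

api, auth, cron, search, billing, gateway

DFS with gray/black marking from search:
search gray
  gateway gray
    store gray
      queue gray
      queue black
    store black
    cron gray
      api gray
        billing gray
          auth gray
            auth→search: search is gray → back edge
Back edge closes the cycle search → gateway → cron → api → billing → auth → search; its vertices are {api, auth, cron, search, billing, gateway}.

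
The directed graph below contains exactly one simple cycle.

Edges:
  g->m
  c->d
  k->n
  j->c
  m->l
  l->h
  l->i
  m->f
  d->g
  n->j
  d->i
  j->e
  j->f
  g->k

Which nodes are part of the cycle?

c, d, g, j, k, n

DFS with gray/black marking from g:
g gray
  k gray
    n gray
      j gray
        e gray
        e black
        f gray
        f black
        c gray
          d gray
            d→g: g is gray → back edge
Back edge closes the cycle g → k → n → j → c → d → g; its vertices are {c, d, g, j, k, n}.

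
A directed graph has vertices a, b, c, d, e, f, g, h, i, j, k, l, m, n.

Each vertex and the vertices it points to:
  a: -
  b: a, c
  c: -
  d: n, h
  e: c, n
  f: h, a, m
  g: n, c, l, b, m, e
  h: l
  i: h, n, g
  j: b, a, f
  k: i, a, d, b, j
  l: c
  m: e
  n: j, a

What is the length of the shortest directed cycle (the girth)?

For each vertex v, BFS finds the shortest path from v back to v.
The shortest such closed walk is j → f → m → e → n → j, length 5.

5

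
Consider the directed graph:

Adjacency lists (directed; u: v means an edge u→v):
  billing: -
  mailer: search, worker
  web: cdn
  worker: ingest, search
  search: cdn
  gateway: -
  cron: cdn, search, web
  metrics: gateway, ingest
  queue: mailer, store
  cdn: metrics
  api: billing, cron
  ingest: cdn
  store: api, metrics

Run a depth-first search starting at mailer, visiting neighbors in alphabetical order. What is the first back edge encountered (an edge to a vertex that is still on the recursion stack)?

DFS from mailer (visiting neighbors in alphabetical order); mark gray on enter, black on exit:
mailer gray
  search gray
    cdn gray
      metrics gray
        gateway gray
        gateway black
        ingest gray
          ingest→cdn: cdn is gray → back edge
First back edge: ingest → cdn.

ingest→cdn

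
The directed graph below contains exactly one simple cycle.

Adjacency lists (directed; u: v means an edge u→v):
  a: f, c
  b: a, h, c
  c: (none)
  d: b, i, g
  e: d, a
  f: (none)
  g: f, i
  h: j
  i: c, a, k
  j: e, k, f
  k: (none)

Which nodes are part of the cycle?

b, d, e, h, j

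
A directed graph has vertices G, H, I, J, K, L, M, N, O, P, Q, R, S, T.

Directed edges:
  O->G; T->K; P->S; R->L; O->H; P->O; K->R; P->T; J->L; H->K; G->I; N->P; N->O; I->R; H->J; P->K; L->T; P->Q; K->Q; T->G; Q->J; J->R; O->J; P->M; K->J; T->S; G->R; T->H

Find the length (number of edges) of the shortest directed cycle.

For each vertex v, BFS finds the shortest path from v back to v.
The shortest such closed walk is T → H → J → L → T, length 4.

4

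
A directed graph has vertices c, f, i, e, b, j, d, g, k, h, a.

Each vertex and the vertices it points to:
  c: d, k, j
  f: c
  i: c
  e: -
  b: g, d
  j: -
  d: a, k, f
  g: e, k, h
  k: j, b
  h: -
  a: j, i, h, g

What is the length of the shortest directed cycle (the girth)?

3

For each vertex v, BFS finds the shortest path from v back to v.
The shortest such closed walk is b → g → k → b, length 3.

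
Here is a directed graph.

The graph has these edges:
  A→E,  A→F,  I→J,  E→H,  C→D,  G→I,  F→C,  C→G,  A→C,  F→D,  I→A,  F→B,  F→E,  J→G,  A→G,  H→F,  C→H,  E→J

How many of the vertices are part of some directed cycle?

8

A vertex is on a directed cycle iff it belongs to a strongly connected component of size ≥ 2 (or has a self-loop).
The vertices on cycles are {A, C, E, F, G, H, I, J} — 8 in total.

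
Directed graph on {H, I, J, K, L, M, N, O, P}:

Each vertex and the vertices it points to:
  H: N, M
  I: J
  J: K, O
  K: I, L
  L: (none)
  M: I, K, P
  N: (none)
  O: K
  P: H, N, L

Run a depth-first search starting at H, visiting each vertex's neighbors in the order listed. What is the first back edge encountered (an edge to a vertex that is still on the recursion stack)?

K->I

DFS from H (visiting each vertex's neighbors in the order listed); mark gray on enter, black on exit:
H gray
  N gray
  N black
  M gray
    I gray
      J gray
        K gray
          K→I: I is gray → back edge
First back edge: K → I.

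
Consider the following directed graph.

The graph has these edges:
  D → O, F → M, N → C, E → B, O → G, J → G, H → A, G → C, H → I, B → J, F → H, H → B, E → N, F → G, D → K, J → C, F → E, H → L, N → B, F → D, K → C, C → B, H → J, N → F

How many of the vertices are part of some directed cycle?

7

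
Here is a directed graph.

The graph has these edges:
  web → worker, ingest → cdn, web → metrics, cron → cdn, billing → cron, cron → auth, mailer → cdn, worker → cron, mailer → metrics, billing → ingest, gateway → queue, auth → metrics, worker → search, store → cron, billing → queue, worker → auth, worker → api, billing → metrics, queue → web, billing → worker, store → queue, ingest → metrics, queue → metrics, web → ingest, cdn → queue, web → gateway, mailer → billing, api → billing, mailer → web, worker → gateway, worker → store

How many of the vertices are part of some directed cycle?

10

A vertex is on a directed cycle iff it belongs to a strongly connected component of size ≥ 2 (or has a self-loop).
The vertices on cycles are {api, cdn, web, cron, queue, store, ingest, worker, billing, gateway} — 10 in total.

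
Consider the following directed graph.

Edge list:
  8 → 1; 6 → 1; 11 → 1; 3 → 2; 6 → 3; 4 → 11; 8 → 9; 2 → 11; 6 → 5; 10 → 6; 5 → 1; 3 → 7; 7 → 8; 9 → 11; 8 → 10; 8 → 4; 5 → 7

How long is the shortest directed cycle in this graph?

For each vertex v, BFS finds the shortest path from v back to v.
The shortest such closed walk is 8 → 10 → 6 → 3 → 7 → 8, length 5.

5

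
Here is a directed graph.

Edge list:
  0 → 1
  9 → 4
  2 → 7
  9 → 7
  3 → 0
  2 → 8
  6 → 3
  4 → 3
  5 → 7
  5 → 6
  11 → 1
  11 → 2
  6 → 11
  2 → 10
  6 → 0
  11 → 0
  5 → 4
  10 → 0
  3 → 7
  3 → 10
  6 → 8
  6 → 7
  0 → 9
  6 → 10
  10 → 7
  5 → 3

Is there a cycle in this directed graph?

DFS with white/gray/black marking, starting from 7:
7 gray
7 black
3 gray
  10 gray
    0 gray
      1 gray
      1 black
      9 gray
        9→7: 7 black — skip
        4 gray
          4→3: 3 is gray → back edge
Back edge found, so a cycle exists: 3 → 10 → 0 → 9 → 4 → 3.

Yes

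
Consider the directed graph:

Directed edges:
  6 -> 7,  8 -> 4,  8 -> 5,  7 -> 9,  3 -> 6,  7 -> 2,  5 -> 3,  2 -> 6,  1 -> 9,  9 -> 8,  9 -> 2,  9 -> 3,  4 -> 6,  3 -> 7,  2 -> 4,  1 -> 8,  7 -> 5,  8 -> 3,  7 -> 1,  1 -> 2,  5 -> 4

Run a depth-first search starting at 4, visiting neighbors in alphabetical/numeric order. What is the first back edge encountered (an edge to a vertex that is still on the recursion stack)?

2->4

DFS from 4 (visiting neighbors in alphabetical/numeric order); mark gray on enter, black on exit:
4 gray
  6 gray
    7 gray
      1 gray
        2 gray
          2→4: 4 is gray → back edge
First back edge: 2 → 4.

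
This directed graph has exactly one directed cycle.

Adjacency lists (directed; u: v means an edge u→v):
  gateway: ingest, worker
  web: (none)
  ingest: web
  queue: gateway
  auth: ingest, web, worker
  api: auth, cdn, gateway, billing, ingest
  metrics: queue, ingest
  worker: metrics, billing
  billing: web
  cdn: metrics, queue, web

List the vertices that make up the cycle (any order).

queue, worker, gateway, metrics

DFS with gray/black marking from queue:
queue gray
  gateway gray
    ingest gray
      web gray
      web black
    ingest black
    worker gray
      metrics gray
        metrics→queue: queue is gray → back edge
Back edge closes the cycle queue → gateway → worker → metrics → queue; its vertices are {queue, worker, gateway, metrics}.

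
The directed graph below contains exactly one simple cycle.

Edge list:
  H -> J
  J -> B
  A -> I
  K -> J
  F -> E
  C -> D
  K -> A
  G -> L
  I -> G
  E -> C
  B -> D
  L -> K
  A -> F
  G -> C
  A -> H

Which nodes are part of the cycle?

A, G, I, K, L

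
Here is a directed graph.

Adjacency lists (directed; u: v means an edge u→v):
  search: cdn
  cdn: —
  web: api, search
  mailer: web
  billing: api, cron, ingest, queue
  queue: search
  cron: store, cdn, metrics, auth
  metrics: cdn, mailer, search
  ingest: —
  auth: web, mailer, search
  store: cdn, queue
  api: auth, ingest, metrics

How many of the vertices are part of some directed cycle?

5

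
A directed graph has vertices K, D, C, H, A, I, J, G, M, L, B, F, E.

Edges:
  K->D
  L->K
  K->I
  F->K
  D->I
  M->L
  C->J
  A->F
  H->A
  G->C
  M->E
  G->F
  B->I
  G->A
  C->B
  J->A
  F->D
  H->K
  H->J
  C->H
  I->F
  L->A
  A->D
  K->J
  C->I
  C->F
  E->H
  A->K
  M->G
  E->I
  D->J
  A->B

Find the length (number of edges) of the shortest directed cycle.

3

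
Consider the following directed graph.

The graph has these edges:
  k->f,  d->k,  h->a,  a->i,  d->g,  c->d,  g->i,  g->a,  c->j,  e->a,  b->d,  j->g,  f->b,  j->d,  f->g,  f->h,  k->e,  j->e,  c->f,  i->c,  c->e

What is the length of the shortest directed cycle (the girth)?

4

For each vertex v, BFS finds the shortest path from v back to v.
The shortest such closed walk is c → j → g → i → c, length 4.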